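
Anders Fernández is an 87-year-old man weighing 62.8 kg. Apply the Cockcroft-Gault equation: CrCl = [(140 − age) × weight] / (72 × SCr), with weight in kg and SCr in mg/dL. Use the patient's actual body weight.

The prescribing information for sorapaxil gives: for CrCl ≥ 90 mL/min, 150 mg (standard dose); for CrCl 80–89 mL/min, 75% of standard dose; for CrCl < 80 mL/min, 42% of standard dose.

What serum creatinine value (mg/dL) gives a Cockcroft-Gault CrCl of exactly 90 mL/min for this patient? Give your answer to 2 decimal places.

0.51 mg/dL

Standard dose requires CrCl ≥ 90 mL/min.
Set (140 − 87) × 62.8 / (72 × SCr) = 90
SCr = (140 − 87) × 62.8 / (72 × 90) = 0.514 mg/dL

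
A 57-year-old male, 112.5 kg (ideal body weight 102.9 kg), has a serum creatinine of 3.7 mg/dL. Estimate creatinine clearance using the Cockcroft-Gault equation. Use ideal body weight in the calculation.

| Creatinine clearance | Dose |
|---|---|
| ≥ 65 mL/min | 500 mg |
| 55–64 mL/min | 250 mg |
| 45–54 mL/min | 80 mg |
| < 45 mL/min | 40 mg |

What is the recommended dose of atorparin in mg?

40 mg

CrCl = (140 − 57) × 102.9 / (72 × 3.7) = 8540.7 / 266.40 ≈ 32.1 mL/min
CrCl ≈ 32 mL/min → bracket < 45 mL/min.
Dose for this bracket: 40 mg.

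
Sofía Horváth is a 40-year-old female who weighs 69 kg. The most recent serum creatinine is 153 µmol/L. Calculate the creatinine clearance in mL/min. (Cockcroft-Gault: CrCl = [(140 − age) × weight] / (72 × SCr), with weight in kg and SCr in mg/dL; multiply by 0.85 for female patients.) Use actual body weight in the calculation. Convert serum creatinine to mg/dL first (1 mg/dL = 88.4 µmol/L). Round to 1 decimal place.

SCr = 153 / 88.4 = 1.731 mg/dL
CrCl = (140 − 40) × 69 / (72 × 1.731) × 0.85 = 6900.0 / 124.63 × 0.85 ≈ 47.1 mL/min

47.1 mL/min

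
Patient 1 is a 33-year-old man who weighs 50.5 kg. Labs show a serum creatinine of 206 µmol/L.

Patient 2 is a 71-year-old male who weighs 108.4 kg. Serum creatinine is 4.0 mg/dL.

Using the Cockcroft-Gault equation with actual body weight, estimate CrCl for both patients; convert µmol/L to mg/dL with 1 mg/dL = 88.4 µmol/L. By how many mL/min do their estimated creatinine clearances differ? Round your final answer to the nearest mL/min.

Patient 1: SCr = 206 / 88.4 = 2.33 mg/dL
Patient 1: CrCl = (140 − 33) × 50.5 / (72 × 2.33) = 5403.5 / 167.76 ≈ 32.2 mL/min
Patient 2: CrCl = (140 − 71) × 108.4 / (72 × 4) = 7479.6 / 288.00 ≈ 26.0 mL/min
|32.2 − 26.0| = 6.2 mL/min

6 mL/min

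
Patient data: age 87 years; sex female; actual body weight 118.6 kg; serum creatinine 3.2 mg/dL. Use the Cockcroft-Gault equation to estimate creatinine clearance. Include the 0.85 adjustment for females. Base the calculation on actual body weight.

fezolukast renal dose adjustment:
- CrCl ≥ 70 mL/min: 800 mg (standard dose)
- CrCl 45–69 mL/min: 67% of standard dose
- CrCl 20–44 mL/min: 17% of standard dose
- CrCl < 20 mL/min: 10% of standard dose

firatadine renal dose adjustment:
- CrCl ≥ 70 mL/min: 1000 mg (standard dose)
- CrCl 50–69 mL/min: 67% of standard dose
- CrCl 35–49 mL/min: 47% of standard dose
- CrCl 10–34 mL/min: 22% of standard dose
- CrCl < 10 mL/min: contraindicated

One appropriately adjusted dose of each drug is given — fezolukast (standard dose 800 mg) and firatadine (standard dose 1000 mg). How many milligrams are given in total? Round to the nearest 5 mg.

CrCl = (140 − 87) × 118.6 / (72 × 3.2) × 0.85 = 6285.8 / 230.40 × 0.85 ≈ 23.2 mL/min
CrCl ≈ 23 mL/min.
fezolukast: 20–44 mL/min → 17% of 800 mg = 136 mg.
firatadine: 10–34 mL/min → 22% of 1000 mg = 220 mg.
Total = 136 + 220 = 356 mg.

355 mg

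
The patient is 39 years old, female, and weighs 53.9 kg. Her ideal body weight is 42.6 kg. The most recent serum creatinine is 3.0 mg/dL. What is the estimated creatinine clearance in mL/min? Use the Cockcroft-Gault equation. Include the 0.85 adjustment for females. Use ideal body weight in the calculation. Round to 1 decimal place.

16.9 mL/min

CrCl = (140 − 39) × 42.6 / (72 × 3) × 0.85 = 4302.6 / 216.00 × 0.85 ≈ 16.9 mL/min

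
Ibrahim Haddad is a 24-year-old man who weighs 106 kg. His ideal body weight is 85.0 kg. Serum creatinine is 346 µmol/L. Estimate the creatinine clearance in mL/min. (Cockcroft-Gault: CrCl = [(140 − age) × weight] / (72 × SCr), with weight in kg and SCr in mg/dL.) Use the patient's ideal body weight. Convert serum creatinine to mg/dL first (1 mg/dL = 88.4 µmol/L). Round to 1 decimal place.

SCr = 346 / 88.4 = 3.914 mg/dL
CrCl = (140 − 24) × 85 / (72 × 3.914) = 9860.0 / 281.81 ≈ 35.0 mL/min

35.0 mL/min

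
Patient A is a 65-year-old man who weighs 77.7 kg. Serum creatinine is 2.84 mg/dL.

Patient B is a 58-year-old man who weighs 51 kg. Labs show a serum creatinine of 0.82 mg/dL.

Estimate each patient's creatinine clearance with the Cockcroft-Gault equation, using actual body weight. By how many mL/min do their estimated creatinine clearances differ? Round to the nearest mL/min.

42 mL/min

Patient A: CrCl = (140 − 65) × 77.7 / (72 × 2.84) = 5827.5 / 204.48 ≈ 28.5 mL/min
Patient B: CrCl = (140 − 58) × 51 / (72 × 0.82) = 4182.0 / 59.04 ≈ 70.8 mL/min
|28.5 − 70.8| = 42.3 mL/min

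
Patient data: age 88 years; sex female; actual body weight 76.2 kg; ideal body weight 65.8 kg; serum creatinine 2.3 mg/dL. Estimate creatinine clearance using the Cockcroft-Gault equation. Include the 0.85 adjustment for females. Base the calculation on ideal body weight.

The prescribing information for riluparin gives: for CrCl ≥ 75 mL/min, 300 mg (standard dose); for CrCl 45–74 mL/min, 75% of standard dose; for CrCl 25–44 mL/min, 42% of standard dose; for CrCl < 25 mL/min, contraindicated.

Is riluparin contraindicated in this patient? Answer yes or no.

CrCl = (140 − 88) × 65.8 / (72 × 2.3) × 0.85 = 3421.6 / 165.60 × 0.85 ≈ 17.6 mL/min
CrCl ≈ 18 mL/min, which is < 25 mL/min.

yes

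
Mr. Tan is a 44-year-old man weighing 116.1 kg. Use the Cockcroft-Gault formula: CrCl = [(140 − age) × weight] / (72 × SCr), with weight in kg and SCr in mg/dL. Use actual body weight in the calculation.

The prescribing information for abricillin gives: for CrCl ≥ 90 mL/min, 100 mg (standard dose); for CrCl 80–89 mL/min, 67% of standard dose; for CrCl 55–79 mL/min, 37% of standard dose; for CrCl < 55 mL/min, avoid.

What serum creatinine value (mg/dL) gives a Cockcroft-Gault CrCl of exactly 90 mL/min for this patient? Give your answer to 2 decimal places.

Standard dose requires CrCl ≥ 90 mL/min.
Set (140 − 44) × 116.1 / (72 × SCr) = 90
SCr = (140 − 44) × 116.1 / (72 × 90) = 1.720 mg/dL

1.72 mg/dL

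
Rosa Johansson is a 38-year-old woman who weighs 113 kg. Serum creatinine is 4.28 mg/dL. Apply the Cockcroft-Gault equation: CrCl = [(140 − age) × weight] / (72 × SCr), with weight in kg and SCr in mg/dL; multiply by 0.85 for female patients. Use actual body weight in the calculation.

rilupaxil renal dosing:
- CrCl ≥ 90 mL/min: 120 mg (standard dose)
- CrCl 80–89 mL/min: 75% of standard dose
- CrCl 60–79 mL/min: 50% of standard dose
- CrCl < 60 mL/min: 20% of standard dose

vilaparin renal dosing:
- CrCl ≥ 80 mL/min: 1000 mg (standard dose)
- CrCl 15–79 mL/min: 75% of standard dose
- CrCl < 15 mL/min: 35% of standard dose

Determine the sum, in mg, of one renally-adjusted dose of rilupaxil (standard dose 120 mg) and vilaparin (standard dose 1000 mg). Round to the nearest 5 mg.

CrCl = (140 − 38) × 113 / (72 × 4.28) × 0.85 = 11526.0 / 308.16 × 0.85 ≈ 31.8 mL/min
CrCl ≈ 32 mL/min.
rilupaxil: < 60 mL/min → 20% of 120 mg = 24 mg.
vilaparin: 15–79 mL/min → 75% of 1000 mg = 750 mg.
Total = 24 + 750 = 774 mg.

775 mg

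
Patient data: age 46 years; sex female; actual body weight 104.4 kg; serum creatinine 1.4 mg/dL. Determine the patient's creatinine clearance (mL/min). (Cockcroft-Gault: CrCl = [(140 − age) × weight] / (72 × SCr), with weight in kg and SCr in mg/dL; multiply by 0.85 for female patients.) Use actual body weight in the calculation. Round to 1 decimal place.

82.8 mL/min

CrCl = (140 − 46) × 104.4 / (72 × 1.4) × 0.85 = 9813.6 / 100.80 × 0.85 ≈ 82.8 mL/min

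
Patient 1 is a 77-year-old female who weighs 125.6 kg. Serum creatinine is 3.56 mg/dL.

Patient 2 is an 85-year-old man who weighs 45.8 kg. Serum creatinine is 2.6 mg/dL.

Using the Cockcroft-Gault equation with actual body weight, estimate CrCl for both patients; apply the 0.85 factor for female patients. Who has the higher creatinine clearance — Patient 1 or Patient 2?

Patient 1: CrCl = (140 − 77) × 125.6 / (72 × 3.56) × 0.85 = 7912.8 / 256.32 × 0.85 ≈ 26.2 mL/min
Patient 2: CrCl = (140 − 85) × 45.8 / (72 × 2.6) = 2519.0 / 187.20 ≈ 13.5 mL/min
26.2 vs 13.5 mL/min → Patient 1 is higher.

Patient 1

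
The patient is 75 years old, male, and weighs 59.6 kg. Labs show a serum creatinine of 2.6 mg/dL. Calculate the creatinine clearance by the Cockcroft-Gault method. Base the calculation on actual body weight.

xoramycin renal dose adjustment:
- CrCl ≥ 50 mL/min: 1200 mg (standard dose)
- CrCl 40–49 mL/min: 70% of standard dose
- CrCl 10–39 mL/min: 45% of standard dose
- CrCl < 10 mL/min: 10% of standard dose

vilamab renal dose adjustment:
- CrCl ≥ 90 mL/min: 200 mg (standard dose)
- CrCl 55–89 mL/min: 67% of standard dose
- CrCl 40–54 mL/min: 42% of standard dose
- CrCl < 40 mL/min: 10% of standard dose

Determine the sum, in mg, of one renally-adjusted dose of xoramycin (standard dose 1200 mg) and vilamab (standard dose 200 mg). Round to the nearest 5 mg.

CrCl = (140 − 75) × 59.6 / (72 × 2.6) = 3874.0 / 187.20 ≈ 20.7 mL/min
CrCl ≈ 21 mL/min.
xoramycin: 10–39 mL/min → 45% of 1200 mg = 540 mg.
vilamab: < 40 mL/min → 10% of 200 mg = 20 mg.
Total = 540 + 20 = 560 mg.

560 mg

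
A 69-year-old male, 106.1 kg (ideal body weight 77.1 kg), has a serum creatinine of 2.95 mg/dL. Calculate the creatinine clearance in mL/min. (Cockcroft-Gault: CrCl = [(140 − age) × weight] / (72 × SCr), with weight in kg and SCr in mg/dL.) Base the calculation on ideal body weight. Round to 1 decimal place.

25.8 mL/min

CrCl = (140 − 69) × 77.1 / (72 × 2.95) = 5474.1 / 212.40 ≈ 25.8 mL/min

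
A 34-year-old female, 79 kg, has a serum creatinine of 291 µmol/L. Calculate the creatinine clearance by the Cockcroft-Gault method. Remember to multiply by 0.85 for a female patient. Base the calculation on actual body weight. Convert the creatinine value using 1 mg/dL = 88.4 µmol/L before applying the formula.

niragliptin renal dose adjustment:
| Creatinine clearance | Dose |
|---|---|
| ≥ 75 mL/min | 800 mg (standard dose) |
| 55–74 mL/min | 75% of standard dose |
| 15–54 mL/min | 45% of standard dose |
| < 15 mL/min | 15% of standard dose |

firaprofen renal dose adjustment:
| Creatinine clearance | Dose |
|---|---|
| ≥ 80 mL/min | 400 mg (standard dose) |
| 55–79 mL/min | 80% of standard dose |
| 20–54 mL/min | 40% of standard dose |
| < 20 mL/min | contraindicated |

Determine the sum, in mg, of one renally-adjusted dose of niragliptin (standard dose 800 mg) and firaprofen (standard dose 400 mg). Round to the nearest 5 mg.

520 mg

SCr = 291 / 88.4 = 3.292 mg/dL
CrCl = (140 − 34) × 79 / (72 × 3.292) × 0.85 = 8374.0 / 237.02 × 0.85 ≈ 30.0 mL/min
CrCl ≈ 30 mL/min.
niragliptin: 15–54 mL/min → 45% of 800 mg = 360 mg.
firaprofen: 20–54 mL/min → 40% of 400 mg = 160 mg.
Total = 360 + 160 = 520 mg.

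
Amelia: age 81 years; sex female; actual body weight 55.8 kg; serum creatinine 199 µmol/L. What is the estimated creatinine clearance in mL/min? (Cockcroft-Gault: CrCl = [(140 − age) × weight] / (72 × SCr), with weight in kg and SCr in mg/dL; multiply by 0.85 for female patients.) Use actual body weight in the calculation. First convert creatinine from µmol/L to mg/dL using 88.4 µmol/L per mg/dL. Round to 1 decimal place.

SCr = 199 / 88.4 = 2.251 mg/dL
CrCl = (140 − 81) × 55.8 / (72 × 2.251) × 0.85 = 3292.2 / 162.07 × 0.85 ≈ 17.3 mL/min

17.3 mL/min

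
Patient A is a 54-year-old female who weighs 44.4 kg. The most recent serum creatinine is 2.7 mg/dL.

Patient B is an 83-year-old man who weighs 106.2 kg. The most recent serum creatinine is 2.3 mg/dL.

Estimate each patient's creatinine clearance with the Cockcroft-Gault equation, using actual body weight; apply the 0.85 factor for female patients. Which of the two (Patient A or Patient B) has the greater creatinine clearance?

Patient B

Patient A: CrCl = (140 − 54) × 44.4 / (72 × 2.7) × 0.85 = 3818.4 / 194.40 × 0.85 ≈ 16.7 mL/min
Patient B: CrCl = (140 − 83) × 106.2 / (72 × 2.3) = 6053.4 / 165.60 ≈ 36.6 mL/min
16.7 vs 36.6 mL/min → Patient B is higher.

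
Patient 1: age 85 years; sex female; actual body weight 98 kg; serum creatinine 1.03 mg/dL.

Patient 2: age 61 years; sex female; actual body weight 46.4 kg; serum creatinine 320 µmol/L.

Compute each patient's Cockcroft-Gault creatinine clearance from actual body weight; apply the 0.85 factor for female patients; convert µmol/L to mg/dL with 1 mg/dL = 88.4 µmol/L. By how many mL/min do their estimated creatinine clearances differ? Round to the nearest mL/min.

Patient 1: CrCl = (140 − 85) × 98 / (72 × 1.03) × 0.85 = 5390.0 / 74.16 × 0.85 ≈ 61.8 mL/min
Patient 2: SCr = 320 / 88.4 = 3.62 mg/dL
Patient 2: CrCl = (140 − 61) × 46.4 / (72 × 3.62) × 0.85 = 3665.6 / 260.64 × 0.85 ≈ 12.0 mL/min
|61.8 − 12.0| = 49.8 mL/min

50 mL/min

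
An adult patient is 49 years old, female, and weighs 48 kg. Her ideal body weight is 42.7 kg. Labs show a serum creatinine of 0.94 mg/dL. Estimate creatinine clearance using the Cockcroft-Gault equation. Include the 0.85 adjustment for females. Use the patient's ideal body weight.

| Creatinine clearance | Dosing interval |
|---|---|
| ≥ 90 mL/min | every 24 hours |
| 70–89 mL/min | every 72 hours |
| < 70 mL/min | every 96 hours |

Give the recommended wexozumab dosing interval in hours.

every 96 hours

CrCl = (140 − 49) × 42.7 / (72 × 0.94) × 0.85 = 3885.7 / 67.68 × 0.85 ≈ 48.8 mL/min
CrCl ≈ 49 mL/min → bracket < 70 mL/min → every 96 hours.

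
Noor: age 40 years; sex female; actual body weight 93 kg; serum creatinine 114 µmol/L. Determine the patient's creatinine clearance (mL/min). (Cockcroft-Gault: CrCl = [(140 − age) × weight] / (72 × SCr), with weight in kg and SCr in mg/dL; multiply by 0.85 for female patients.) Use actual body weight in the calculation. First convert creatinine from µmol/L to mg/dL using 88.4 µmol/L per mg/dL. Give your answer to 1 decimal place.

SCr = 114 / 88.4 = 1.29 mg/dL
CrCl = (140 − 40) × 93 / (72 × 1.29) × 0.85 = 9300.0 / 92.88 × 0.85 ≈ 85.1 mL/min

85.1 mL/min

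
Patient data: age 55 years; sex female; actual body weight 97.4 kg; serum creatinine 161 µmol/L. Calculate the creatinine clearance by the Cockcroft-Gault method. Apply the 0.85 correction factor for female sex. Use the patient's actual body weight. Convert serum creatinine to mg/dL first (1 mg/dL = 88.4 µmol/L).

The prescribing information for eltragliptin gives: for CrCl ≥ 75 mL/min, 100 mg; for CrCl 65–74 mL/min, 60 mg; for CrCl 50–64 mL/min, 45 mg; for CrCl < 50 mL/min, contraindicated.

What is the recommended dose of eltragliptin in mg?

45 mg

SCr = 161 / 88.4 = 1.821 mg/dL
CrCl = (140 − 55) × 97.4 / (72 × 1.821) × 0.85 = 8279.0 / 131.11 × 0.85 ≈ 53.7 mL/min
CrCl ≈ 54 mL/min → bracket 50–64 mL/min.
Dose for this bracket: 45 mg.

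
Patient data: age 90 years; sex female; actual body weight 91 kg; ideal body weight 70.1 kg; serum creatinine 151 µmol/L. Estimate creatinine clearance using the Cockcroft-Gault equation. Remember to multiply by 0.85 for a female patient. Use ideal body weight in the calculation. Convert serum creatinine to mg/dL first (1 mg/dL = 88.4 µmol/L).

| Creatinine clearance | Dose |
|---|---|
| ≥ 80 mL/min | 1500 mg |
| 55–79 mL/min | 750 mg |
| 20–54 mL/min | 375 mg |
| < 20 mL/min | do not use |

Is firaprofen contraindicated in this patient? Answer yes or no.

SCr = 151 / 88.4 = 1.708 mg/dL
CrCl = (140 − 90) × 70.1 / (72 × 1.708) × 0.85 = 3505.0 / 122.98 × 0.85 ≈ 24.2 mL/min
CrCl ≈ 24 mL/min, which is ≥ 20 mL/min.

no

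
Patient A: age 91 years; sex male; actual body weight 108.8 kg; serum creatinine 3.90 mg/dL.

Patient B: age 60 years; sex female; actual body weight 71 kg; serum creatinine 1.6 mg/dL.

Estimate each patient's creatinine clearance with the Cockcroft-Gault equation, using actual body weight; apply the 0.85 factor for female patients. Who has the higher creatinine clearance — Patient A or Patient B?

Patient B

Patient A: CrCl = (140 − 91) × 108.8 / (72 × 3.9) = 5331.2 / 280.80 ≈ 19.0 mL/min
Patient B: CrCl = (140 − 60) × 71 / (72 × 1.6) × 0.85 = 5680.0 / 115.20 × 0.85 ≈ 41.9 mL/min
19.0 vs 41.9 mL/min → Patient B is higher.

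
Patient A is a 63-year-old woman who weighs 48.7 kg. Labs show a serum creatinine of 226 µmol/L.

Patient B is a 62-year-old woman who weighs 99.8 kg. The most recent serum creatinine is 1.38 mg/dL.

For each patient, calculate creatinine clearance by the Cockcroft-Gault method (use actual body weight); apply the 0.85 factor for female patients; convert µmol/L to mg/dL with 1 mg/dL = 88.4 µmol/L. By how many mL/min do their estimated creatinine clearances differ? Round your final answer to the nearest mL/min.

Patient A: SCr = 226 / 88.4 = 2.557 mg/dL
Patient A: CrCl = (140 − 63) × 48.7 / (72 × 2.557) × 0.85 = 3749.9 / 184.10 × 0.85 ≈ 17.3 mL/min
Patient B: CrCl = (140 − 62) × 99.8 / (72 × 1.38) × 0.85 = 7784.4 / 99.36 × 0.85 ≈ 66.6 mL/min
|17.3 − 66.6| = 49.3 mL/min

49 mL/min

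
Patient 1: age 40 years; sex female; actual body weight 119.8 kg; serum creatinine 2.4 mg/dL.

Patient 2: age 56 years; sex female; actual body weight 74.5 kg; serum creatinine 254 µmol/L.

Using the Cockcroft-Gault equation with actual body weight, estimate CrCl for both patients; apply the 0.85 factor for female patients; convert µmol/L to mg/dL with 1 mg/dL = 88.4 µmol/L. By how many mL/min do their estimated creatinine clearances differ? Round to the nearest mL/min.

Patient 1: CrCl = (140 − 40) × 119.8 / (72 × 2.4) × 0.85 = 11980.0 / 172.80 × 0.85 ≈ 58.9 mL/min
Patient 2: SCr = 254 / 88.4 = 2.873 mg/dL
Patient 2: CrCl = (140 − 56) × 74.5 / (72 × 2.873) × 0.85 = 6258.0 / 206.86 × 0.85 ≈ 25.7 mL/min
|58.9 − 25.7| = 33.2 mL/min

33 mL/min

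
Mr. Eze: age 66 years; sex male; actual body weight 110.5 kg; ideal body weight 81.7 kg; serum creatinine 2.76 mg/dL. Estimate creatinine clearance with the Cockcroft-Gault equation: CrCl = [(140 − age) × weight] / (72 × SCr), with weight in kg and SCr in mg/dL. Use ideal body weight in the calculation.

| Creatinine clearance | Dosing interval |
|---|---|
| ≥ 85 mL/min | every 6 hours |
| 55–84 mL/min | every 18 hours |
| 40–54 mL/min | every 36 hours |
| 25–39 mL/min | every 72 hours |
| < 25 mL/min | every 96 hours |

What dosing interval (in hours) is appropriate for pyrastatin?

every 72 hours

CrCl = (140 − 66) × 81.7 / (72 × 2.76) = 6045.8 / 198.72 ≈ 30.4 mL/min
CrCl ≈ 30 mL/min → bracket 25–39 mL/min → every 72 hours.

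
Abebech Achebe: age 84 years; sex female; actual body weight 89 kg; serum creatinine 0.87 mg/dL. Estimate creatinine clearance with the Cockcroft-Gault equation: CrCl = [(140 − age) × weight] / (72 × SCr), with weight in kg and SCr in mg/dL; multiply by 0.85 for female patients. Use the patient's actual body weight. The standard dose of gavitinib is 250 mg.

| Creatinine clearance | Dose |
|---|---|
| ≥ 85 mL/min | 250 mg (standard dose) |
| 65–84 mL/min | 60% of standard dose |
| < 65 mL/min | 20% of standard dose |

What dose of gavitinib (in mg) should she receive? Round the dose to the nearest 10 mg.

150 mg

CrCl = (140 − 84) × 89 / (72 × 0.87) × 0.85 = 4984.0 / 62.64 × 0.85 ≈ 67.6 mL/min
CrCl ≈ 68 mL/min → bracket 65–84 mL/min.
60% of 250 mg = 150 mg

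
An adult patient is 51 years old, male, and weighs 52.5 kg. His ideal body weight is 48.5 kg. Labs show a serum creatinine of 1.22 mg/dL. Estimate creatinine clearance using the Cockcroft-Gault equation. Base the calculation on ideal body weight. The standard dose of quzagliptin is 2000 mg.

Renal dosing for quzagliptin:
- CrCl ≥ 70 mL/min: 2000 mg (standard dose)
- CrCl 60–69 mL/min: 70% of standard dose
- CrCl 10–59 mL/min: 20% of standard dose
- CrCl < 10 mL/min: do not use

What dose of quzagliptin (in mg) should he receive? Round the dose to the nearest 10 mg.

400 mg

CrCl = (140 − 51) × 48.5 / (72 × 1.22) = 4316.5 / 87.84 ≈ 49.1 mL/min
CrCl ≈ 49 mL/min → bracket 10–59 mL/min.
20% of 2000 mg = 400 mg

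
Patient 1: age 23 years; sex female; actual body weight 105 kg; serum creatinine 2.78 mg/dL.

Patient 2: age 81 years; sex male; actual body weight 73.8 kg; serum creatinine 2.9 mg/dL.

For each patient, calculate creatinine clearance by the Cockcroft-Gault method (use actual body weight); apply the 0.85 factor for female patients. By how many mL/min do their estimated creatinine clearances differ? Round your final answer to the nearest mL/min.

Patient 1: CrCl = (140 − 23) × 105 / (72 × 2.78) × 0.85 = 12285.0 / 200.16 × 0.85 ≈ 52.2 mL/min
Patient 2: CrCl = (140 − 81) × 73.8 / (72 × 2.9) = 4354.2 / 208.80 ≈ 20.9 mL/min
|52.2 − 20.9| = 31.3 mL/min

31 mL/min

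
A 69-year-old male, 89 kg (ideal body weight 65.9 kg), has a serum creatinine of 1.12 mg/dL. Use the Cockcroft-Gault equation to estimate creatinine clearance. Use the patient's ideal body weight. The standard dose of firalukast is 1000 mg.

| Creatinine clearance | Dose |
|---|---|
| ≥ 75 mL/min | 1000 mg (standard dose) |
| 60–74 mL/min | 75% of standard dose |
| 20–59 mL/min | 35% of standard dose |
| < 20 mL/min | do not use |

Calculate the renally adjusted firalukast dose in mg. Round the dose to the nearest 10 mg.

350 mg

CrCl = (140 − 69) × 65.9 / (72 × 1.12) = 4678.9 / 80.64 ≈ 58.0 mL/min
CrCl ≈ 58 mL/min → bracket 20–59 mL/min.
35% of 1000 mg = 350 mg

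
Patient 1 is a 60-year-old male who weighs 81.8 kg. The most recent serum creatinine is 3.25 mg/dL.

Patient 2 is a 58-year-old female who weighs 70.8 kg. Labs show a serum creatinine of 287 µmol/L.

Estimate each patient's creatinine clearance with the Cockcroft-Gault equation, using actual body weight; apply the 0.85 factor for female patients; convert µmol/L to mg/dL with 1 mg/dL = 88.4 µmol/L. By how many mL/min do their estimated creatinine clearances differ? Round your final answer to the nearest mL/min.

Patient 1: CrCl = (140 − 60) × 81.8 / (72 × 3.25) = 6544.0 / 234.00 ≈ 28.0 mL/min
Patient 2: SCr = 287 / 88.4 = 3.247 mg/dL
Patient 2: CrCl = (140 − 58) × 70.8 / (72 × 3.247) × 0.85 = 5805.6 / 233.78 × 0.85 ≈ 21.1 mL/min
|28.0 − 21.1| = 6.9 mL/min

7 mL/min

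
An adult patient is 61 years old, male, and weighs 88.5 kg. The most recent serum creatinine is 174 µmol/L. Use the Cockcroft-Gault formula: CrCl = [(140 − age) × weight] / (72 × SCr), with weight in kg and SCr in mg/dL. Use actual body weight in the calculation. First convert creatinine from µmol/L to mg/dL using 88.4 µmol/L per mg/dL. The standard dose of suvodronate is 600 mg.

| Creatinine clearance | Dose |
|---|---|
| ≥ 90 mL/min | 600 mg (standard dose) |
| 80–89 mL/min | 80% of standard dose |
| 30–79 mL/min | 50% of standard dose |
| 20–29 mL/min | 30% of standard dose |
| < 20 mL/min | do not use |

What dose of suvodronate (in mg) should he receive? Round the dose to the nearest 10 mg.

SCr = 174 / 88.4 = 1.968 mg/dL
CrCl = (140 − 61) × 88.5 / (72 × 1.968) = 6991.5 / 141.70 ≈ 49.3 mL/min
CrCl ≈ 49 mL/min → bracket 30–79 mL/min.
50% of 600 mg = 300 mg

300 mg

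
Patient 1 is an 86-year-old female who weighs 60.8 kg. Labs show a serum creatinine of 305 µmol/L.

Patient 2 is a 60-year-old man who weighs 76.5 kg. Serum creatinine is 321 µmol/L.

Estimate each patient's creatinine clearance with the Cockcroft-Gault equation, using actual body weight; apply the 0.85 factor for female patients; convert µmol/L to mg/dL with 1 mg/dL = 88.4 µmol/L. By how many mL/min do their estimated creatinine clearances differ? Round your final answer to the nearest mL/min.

12 mL/min

Patient 1: SCr = 305 / 88.4 = 3.45 mg/dL
Patient 1: CrCl = (140 − 86) × 60.8 / (72 × 3.45) × 0.85 = 3283.2 / 248.40 × 0.85 ≈ 11.2 mL/min
Patient 2: SCr = 321 / 88.4 = 3.631 mg/dL
Patient 2: CrCl = (140 − 60) × 76.5 / (72 × 3.631) = 6120.0 / 261.43 ≈ 23.4 mL/min
|11.2 − 23.4| = 12.2 mL/min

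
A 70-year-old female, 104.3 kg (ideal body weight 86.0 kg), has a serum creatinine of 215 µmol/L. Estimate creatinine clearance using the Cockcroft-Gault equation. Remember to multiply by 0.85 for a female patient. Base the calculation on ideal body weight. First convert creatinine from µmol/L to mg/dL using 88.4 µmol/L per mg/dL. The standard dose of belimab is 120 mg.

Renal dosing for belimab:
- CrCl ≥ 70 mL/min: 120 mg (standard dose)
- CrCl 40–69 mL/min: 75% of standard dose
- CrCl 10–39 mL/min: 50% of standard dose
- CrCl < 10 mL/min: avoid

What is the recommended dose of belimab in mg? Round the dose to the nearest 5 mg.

SCr = 215 / 88.4 = 2.432 mg/dL
CrCl = (140 − 70) × 86 / (72 × 2.432) × 0.85 = 6020.0 / 175.10 × 0.85 ≈ 29.2 mL/min
CrCl ≈ 29 mL/min → bracket 10–39 mL/min.
50% of 120 mg = 60 mg

60 mg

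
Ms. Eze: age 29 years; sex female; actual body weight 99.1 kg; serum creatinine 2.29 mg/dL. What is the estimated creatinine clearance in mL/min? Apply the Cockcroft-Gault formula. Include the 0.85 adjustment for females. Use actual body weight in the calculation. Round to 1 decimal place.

CrCl = (140 − 29) × 99.1 / (72 × 2.29) × 0.85 = 11000.1 / 164.88 × 0.85 ≈ 56.7 mL/min

56.7 mL/min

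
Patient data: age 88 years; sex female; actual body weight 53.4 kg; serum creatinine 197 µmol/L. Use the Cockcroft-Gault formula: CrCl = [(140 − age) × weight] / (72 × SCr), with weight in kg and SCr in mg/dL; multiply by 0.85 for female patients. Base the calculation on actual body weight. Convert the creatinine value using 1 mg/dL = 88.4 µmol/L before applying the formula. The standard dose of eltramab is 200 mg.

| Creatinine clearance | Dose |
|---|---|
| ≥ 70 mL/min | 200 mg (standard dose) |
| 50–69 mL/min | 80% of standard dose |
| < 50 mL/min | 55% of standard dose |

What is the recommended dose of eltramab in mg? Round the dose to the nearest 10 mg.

SCr = 197 / 88.4 = 2.229 mg/dL
CrCl = (140 − 88) × 53.4 / (72 × 2.229) × 0.85 = 2776.8 / 160.49 × 0.85 ≈ 14.7 mL/min
CrCl ≈ 15 mL/min → bracket < 50 mL/min.
55% of 200 mg = 110 mg

110 mg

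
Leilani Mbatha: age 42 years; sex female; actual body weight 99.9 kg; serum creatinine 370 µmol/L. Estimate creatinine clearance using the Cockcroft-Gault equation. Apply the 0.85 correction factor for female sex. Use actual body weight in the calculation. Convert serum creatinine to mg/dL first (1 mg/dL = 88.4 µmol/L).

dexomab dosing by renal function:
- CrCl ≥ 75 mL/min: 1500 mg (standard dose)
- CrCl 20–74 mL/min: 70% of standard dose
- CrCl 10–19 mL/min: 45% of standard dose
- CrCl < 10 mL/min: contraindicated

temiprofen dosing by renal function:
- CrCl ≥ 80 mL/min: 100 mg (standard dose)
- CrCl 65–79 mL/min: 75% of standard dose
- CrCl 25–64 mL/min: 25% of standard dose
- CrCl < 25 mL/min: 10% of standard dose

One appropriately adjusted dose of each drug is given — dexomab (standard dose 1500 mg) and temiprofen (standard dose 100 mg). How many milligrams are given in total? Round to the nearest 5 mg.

1075 mg

SCr = 370 / 88.4 = 4.186 mg/dL
CrCl = (140 − 42) × 99.9 / (72 × 4.186) × 0.85 = 9790.2 / 301.39 × 0.85 ≈ 27.6 mL/min
CrCl ≈ 28 mL/min.
dexomab: 20–74 mL/min → 70% of 1500 mg = 1050 mg.
temiprofen: 25–64 mL/min → 25% of 100 mg = 25 mg.
Total = 1050 + 25 = 1075 mg.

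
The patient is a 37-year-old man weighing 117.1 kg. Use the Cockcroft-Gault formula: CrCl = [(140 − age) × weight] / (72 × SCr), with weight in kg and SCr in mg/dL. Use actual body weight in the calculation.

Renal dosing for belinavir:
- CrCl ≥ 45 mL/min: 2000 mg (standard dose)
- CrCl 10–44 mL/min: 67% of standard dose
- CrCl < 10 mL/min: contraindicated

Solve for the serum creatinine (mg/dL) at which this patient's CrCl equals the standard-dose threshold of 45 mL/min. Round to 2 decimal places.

3.72 mg/dL

Standard dose requires CrCl ≥ 45 mL/min.
Set (140 − 37) × 117.1 / (72 × SCr) = 45
SCr = (140 − 37) × 117.1 / (72 × 45) = 3.723 mg/dL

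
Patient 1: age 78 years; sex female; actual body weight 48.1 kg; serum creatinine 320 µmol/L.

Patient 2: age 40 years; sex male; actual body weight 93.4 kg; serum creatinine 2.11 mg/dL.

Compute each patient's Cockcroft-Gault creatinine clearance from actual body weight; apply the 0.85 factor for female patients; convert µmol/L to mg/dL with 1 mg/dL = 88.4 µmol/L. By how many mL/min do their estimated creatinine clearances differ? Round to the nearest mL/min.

Patient 1: SCr = 320 / 88.4 = 3.62 mg/dL
Patient 1: CrCl = (140 − 78) × 48.1 / (72 × 3.62) × 0.85 = 2982.2 / 260.64 × 0.85 ≈ 9.7 mL/min
Patient 2: CrCl = (140 − 40) × 93.4 / (72 × 2.11) = 9340.0 / 151.92 ≈ 61.5 mL/min
|9.7 − 61.5| = 51.8 mL/min

52 mL/min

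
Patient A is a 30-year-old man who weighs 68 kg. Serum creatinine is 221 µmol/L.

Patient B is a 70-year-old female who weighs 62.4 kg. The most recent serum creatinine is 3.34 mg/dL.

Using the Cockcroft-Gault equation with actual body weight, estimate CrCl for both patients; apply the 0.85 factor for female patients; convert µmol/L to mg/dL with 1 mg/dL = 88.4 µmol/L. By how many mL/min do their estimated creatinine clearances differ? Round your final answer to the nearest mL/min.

26 mL/min

Patient A: SCr = 221 / 88.4 = 2.5 mg/dL
Patient A: CrCl = (140 − 30) × 68 / (72 × 2.5) = 7480.0 / 180.00 ≈ 41.6 mL/min
Patient B: CrCl = (140 − 70) × 62.4 / (72 × 3.34) × 0.85 = 4368.0 / 240.48 × 0.85 ≈ 15.4 mL/min
|41.6 − 15.4| = 26.2 mL/min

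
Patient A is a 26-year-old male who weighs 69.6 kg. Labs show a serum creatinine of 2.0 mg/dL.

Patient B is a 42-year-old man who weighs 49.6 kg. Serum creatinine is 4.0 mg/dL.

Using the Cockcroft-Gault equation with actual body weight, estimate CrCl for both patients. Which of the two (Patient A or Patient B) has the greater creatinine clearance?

Patient A: CrCl = (140 − 26) × 69.6 / (72 × 2) = 7934.4 / 144.00 ≈ 55.1 mL/min
Patient B: CrCl = (140 − 42) × 49.6 / (72 × 4) = 4860.8 / 288.00 ≈ 16.9 mL/min
55.1 vs 16.9 mL/min → Patient A is higher.

Patient A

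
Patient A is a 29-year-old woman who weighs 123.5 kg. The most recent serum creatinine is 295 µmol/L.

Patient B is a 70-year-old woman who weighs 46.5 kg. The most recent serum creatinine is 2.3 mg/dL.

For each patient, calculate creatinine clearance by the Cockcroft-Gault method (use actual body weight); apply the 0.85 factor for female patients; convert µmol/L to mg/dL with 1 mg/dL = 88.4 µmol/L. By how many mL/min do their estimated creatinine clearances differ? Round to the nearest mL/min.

Patient A: SCr = 295 / 88.4 = 3.337 mg/dL
Patient A: CrCl = (140 − 29) × 123.5 / (72 × 3.337) × 0.85 = 13708.5 / 240.26 × 0.85 ≈ 48.5 mL/min
Patient B: CrCl = (140 − 70) × 46.5 / (72 × 2.3) × 0.85 = 3255.0 / 165.60 × 0.85 ≈ 16.7 mL/min
|48.5 − 16.7| = 31.8 mL/min

32 mL/min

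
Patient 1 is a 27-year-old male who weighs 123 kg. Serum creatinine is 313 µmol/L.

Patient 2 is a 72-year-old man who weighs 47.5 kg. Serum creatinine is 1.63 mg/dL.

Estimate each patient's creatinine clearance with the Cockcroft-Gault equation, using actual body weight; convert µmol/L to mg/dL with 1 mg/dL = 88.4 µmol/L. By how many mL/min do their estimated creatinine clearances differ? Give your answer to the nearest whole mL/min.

Patient 1: SCr = 313 / 88.4 = 3.541 mg/dL
Patient 1: CrCl = (140 − 27) × 123 / (72 × 3.541) = 13899.0 / 254.95 ≈ 54.5 mL/min
Patient 2: CrCl = (140 − 72) × 47.5 / (72 × 1.63) = 3230.0 / 117.36 ≈ 27.5 mL/min
|54.5 − 27.5| = 27.0 mL/min

27 mL/min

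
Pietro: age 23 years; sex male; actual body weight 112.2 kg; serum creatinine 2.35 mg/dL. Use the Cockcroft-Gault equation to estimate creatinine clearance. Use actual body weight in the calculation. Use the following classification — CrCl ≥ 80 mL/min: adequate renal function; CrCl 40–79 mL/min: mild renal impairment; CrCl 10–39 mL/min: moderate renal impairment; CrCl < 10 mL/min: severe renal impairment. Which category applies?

CrCl = (140 − 23) × 112.2 / (72 × 2.35) = 13127.4 / 169.20 ≈ 77.6 mL/min
78 mL/min falls in the 'mild renal impairment' range.

mild renal impairment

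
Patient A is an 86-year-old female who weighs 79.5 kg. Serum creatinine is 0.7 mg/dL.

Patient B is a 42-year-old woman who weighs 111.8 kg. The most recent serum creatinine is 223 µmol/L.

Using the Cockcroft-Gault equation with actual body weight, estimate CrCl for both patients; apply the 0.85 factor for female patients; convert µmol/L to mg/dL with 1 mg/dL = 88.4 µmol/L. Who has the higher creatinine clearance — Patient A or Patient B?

Patient A

Patient A: CrCl = (140 − 86) × 79.5 / (72 × 0.7) × 0.85 = 4293.0 / 50.40 × 0.85 ≈ 72.4 mL/min
Patient B: SCr = 223 / 88.4 = 2.523 mg/dL
Patient B: CrCl = (140 − 42) × 111.8 / (72 × 2.523) × 0.85 = 10956.4 / 181.66 × 0.85 ≈ 51.3 mL/min
72.4 vs 51.3 mL/min → Patient A is higher.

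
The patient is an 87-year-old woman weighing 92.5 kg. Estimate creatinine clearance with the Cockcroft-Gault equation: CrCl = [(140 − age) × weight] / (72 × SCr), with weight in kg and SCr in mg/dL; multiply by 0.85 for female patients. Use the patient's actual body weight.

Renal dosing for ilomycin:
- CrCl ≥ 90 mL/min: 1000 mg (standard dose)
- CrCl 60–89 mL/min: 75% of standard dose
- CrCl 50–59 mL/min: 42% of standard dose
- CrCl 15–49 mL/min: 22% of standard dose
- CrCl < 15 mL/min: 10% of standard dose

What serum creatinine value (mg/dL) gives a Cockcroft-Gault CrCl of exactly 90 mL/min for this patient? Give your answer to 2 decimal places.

0.64 mg/dL

Standard dose requires CrCl ≥ 90 mL/min.
Set (140 − 87) × 92.5 × 0.85 / (72 × SCr) = 90
SCr = (140 − 87) × 92.5 × 0.85 / (72 × 90) = 0.643 mg/dL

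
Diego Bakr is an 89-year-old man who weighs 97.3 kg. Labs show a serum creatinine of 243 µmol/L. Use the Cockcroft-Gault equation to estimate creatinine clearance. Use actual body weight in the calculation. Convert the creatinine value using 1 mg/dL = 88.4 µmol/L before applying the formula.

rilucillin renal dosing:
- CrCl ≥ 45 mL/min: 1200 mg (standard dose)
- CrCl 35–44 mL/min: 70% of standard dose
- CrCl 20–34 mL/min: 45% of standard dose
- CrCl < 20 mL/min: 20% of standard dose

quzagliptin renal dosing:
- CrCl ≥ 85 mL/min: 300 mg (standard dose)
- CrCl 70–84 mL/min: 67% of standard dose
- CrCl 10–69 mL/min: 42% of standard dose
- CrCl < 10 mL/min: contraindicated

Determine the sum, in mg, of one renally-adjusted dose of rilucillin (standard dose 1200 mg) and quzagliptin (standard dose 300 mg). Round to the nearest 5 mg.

665 mg

SCr = 243 / 88.4 = 2.749 mg/dL
CrCl = (140 − 89) × 97.3 / (72 × 2.749) = 4962.3 / 197.93 ≈ 25.1 mL/min
CrCl ≈ 25 mL/min.
rilucillin: 20–34 mL/min → 45% of 1200 mg = 540 mg.
quzagliptin: 10–69 mL/min → 42% of 300 mg = 126 mg.
Total = 540 + 126 = 666 mg.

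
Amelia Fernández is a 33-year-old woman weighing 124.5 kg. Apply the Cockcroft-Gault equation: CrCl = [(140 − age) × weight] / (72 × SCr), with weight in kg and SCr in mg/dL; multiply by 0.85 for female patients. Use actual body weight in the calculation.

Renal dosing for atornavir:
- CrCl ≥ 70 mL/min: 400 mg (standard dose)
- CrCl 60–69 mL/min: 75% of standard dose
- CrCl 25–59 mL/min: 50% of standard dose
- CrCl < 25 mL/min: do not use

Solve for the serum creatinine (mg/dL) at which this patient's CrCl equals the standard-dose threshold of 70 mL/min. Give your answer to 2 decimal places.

2.25 mg/dL

Standard dose requires CrCl ≥ 70 mL/min.
Set (140 − 33) × 124.5 × 0.85 / (72 × SCr) = 70
SCr = (140 − 33) × 124.5 × 0.85 / (72 × 70) = 2.247 mg/dL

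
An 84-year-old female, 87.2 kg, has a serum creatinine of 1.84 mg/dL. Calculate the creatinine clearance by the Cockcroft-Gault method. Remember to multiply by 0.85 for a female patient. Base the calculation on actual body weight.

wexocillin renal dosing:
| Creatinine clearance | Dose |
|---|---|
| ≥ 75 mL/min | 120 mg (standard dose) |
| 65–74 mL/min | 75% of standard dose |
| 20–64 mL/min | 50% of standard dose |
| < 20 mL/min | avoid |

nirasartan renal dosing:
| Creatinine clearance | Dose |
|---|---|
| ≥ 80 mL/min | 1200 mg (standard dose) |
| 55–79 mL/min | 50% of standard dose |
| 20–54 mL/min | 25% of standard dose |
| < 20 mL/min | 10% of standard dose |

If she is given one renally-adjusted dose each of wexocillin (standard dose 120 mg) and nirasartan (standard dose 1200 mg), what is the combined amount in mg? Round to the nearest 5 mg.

360 mg

CrCl = (140 − 84) × 87.2 / (72 × 1.84) × 0.85 = 4883.2 / 132.48 × 0.85 ≈ 31.3 mL/min
CrCl ≈ 31 mL/min.
wexocillin: 20–64 mL/min → 50% of 120 mg = 60 mg.
nirasartan: 20–54 mL/min → 25% of 1200 mg = 300 mg.
Total = 60 + 300 = 360 mg.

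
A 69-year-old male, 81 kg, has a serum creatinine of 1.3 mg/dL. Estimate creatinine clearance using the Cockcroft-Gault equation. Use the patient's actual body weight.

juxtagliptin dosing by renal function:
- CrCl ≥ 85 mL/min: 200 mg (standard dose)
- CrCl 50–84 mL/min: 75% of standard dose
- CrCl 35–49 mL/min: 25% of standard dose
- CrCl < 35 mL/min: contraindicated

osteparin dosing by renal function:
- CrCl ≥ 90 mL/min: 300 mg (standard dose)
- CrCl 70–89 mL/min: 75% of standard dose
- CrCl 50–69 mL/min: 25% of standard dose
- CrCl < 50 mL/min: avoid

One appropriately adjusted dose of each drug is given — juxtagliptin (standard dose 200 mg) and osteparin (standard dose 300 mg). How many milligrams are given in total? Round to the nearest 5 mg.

CrCl = (140 − 69) × 81 / (72 × 1.3) = 5751.0 / 93.60 ≈ 61.4 mL/min
CrCl ≈ 61 mL/min.
juxtagliptin: 50–84 mL/min → 75% of 200 mg = 150 mg.
osteparin: 50–69 mL/min → 25% of 300 mg = 75 mg.
Total = 150 + 75 = 225 mg.

225 mg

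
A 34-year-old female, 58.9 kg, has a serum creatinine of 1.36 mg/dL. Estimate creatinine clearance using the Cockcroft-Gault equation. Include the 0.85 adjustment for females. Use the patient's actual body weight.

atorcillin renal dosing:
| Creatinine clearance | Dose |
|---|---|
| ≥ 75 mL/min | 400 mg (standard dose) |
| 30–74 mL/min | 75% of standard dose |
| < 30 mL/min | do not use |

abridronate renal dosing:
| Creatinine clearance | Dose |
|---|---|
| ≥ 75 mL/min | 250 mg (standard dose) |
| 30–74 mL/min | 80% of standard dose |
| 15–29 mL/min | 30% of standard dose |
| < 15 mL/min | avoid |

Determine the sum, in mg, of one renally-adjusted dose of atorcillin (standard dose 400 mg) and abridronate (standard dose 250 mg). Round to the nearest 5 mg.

CrCl = (140 − 34) × 58.9 / (72 × 1.36) × 0.85 = 6243.4 / 97.92 × 0.85 ≈ 54.2 mL/min
CrCl ≈ 54 mL/min.
atorcillin: 30–74 mL/min → 75% of 400 mg = 300 mg.
abridronate: 30–74 mL/min → 80% of 250 mg = 200 mg.
Total = 300 + 200 = 500 mg.

500 mg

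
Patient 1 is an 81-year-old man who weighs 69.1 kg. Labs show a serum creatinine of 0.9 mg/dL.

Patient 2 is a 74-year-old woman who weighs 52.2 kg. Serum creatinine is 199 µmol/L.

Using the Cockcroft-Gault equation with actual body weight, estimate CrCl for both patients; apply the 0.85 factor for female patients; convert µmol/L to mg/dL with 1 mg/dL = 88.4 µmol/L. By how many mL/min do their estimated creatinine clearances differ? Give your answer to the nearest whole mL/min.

45 mL/min

Patient 1: CrCl = (140 − 81) × 69.1 / (72 × 0.9) = 4076.9 / 64.80 ≈ 62.9 mL/min
Patient 2: SCr = 199 / 88.4 = 2.251 mg/dL
Patient 2: CrCl = (140 − 74) × 52.2 / (72 × 2.251) × 0.85 = 3445.2 / 162.07 × 0.85 ≈ 18.1 mL/min
|62.9 − 18.1| = 44.8 mL/min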